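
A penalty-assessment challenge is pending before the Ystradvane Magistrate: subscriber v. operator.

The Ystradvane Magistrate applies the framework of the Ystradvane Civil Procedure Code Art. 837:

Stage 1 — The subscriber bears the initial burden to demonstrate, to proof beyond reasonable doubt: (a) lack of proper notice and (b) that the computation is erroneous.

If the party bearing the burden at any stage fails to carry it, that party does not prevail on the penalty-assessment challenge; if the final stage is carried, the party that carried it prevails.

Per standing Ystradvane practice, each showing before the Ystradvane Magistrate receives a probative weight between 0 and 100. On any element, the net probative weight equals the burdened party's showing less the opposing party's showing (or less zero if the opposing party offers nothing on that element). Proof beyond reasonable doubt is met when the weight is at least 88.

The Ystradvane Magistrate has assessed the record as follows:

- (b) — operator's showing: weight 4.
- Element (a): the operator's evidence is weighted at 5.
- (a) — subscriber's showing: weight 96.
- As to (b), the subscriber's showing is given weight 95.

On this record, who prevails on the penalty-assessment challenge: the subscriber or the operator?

At Stage 1 the subscriber must meet proof beyond reasonable doubt (weight is at least 88): on (a) the weight is 96 less the opposing 5 gives net 91, ≥ 88, so (a) meets the standard; on (b) the weight is 95 less the opposing 4 gives net 91, ≥ 88, so (b) meets the standard.
  Stage 1 carried; the final stage is satisfied.
Every stage carried; the subscriber prevails.

subscriber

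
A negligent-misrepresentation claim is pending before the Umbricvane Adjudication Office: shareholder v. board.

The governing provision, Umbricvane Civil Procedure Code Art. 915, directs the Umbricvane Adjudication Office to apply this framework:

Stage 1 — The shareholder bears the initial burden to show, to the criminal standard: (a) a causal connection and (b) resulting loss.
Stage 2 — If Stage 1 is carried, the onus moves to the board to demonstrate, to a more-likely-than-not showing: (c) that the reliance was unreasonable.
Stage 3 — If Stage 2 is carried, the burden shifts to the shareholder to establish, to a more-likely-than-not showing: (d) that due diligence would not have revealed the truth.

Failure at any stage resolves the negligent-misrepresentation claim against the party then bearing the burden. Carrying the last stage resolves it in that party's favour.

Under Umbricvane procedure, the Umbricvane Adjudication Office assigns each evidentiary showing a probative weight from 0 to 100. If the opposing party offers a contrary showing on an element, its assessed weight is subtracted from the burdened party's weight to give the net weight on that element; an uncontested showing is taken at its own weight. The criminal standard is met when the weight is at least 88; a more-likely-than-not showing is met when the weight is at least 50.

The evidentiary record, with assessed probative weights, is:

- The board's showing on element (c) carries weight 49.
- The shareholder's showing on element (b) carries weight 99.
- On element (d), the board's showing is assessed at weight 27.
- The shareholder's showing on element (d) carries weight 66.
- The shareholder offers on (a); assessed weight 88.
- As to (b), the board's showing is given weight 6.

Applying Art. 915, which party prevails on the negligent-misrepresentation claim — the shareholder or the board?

shareholder

At Stage 1 the shareholder must meet the criminal standard (weight is at least 88): on (a) the weight is 88, ≥ 88, so (a) meets the standard; on (b) the weight is 99 less the opposing 6 gives net 93, ≥ 88, so (b) meets the standard.
  Stage 1 carried; the burden shifts to the board.
At Stage 2 the board must meet a more-likely-than-not showing (weight is at least 50): on (c) the weight is 49, which does not reach 50, so (c) does not meet the standard.
  The board does not carry Stage 2.
So the shareholder prevails.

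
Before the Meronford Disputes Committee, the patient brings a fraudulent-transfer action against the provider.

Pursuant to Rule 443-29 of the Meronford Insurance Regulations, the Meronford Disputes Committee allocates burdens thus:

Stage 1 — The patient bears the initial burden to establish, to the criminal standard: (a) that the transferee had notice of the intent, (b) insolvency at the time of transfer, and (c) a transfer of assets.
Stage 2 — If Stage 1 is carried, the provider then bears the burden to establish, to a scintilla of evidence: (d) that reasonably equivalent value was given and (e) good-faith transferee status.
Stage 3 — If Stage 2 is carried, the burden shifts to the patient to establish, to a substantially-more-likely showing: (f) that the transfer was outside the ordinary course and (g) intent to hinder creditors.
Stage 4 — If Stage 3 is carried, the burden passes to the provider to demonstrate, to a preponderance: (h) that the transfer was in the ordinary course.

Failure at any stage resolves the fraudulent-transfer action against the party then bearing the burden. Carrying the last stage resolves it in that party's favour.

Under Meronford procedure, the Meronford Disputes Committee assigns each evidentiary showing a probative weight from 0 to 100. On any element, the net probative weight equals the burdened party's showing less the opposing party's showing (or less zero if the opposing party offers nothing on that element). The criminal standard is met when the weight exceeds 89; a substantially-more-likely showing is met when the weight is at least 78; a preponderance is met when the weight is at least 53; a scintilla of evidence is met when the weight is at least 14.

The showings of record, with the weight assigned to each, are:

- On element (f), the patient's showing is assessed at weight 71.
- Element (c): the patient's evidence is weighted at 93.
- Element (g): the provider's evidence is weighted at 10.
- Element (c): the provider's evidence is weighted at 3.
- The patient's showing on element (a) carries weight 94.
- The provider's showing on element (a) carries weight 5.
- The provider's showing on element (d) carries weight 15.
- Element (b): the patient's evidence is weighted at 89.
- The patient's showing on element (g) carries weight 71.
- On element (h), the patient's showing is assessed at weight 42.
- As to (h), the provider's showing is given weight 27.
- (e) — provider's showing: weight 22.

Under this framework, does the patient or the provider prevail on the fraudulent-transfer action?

Stage 1 — burden on patient; standard: the criminal standard (weight exceeds 89).
    (a): 94 − 5 = 89 ≤ 89 [not met]
    (b): 89 ≤ 89 [not met]
    (c): 93 − 3 = 90 > 89 [met]
  Stage 1 not carried; the patient fails its burden.
The analysis ends at Stage 1; the provider prevails.

provider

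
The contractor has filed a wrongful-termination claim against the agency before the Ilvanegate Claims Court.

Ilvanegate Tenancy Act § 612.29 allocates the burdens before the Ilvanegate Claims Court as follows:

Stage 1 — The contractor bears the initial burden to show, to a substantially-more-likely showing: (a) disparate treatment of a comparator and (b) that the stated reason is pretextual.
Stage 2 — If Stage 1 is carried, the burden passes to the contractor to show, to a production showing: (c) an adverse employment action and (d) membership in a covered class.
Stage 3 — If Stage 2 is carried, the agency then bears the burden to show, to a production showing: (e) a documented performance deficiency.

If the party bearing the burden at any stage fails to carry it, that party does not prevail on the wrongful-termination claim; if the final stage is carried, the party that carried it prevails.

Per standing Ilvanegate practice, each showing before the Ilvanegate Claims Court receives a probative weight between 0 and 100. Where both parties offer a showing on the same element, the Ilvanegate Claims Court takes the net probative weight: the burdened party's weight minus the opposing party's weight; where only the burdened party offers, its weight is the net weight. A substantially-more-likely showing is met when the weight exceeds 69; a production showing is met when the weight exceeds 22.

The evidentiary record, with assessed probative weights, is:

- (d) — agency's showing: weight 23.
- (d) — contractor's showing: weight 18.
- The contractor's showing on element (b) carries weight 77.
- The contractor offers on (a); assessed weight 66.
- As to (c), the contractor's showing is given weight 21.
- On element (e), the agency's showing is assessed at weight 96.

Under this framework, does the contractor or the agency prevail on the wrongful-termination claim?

agency

Stage 1 — burden on contractor; standard: a substantially-more-likely showing (weight exceeds 69).
    (a): 66 ≤ 69 [not met]
    (b): 77 > 69 [met]
  Not every element is met, so the contractor fails to carry Stage 1.
The analysis ends at Stage 1; the agency prevails.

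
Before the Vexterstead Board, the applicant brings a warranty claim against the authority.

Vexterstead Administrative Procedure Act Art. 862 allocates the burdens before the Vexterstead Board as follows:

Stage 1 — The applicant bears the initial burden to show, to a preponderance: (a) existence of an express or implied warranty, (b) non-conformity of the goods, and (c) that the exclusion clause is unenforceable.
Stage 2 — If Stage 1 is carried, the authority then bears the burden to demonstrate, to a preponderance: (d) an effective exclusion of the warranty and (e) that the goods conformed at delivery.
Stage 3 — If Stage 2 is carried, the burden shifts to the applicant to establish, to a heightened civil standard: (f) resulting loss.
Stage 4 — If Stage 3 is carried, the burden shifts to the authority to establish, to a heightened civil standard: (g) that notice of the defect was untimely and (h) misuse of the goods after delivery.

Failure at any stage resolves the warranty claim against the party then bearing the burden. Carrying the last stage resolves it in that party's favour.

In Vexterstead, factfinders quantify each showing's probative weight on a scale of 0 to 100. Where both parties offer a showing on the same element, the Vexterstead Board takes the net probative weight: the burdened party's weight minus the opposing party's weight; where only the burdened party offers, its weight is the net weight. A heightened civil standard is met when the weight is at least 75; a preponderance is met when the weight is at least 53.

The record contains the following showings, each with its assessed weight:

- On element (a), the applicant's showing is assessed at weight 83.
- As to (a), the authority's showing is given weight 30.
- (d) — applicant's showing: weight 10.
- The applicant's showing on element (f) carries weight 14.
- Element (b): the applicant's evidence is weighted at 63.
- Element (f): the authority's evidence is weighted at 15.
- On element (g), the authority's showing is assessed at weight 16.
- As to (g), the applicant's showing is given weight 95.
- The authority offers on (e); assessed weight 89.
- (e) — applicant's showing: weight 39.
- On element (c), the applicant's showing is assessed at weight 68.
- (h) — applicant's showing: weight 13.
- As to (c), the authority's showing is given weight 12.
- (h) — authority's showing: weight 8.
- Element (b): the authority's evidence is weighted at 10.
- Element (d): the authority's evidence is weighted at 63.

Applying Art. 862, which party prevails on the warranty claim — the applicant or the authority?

Stage 1 — burden on applicant; standard: a preponderance (weight is at least 53).
    (a): 83 − 30 = 53 ≥ 53 [met]
    (b): 63 − 10 = 53 ≥ 53 [met]
    (c): 68 − 12 = 56 ≥ 53 [met]
  All elements met. The burden passes to the authority.
Stage 2 — burden on authority; standard: a preponderance (weight is at least 53).
    (d): 63 − 10 = 53 ≥ 53 [met]
    (e): 89 − 39 = 50 < 53 [not met]
  Stage 2 not carried; the authority fails its burden.
So the applicant prevails.

applicant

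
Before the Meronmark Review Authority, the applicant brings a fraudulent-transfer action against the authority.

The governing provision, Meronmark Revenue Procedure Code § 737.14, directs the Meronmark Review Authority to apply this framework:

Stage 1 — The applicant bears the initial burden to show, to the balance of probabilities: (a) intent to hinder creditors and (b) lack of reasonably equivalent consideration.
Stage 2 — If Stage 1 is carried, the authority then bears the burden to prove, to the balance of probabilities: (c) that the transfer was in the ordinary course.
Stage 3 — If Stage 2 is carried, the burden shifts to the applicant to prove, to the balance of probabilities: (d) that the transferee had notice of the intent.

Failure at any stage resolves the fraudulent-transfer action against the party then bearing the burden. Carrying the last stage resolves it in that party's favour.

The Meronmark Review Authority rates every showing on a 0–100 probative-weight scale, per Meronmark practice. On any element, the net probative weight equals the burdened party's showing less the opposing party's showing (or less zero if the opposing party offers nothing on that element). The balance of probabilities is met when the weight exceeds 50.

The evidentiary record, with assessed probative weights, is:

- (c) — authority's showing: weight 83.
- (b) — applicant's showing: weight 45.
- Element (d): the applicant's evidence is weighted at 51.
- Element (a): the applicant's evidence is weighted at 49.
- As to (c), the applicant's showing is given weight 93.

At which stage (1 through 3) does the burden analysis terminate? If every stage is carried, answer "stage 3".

stage 1

Stage 1 — burden on applicant; standard: the balance of probabilities (weight exceeds 50).
    (a): 49 ≤ 50 [not met]
    (b): 45 ≤ 50 [not met]
  Stage 1 not carried; the applicant fails its burden.
So the authority prevails.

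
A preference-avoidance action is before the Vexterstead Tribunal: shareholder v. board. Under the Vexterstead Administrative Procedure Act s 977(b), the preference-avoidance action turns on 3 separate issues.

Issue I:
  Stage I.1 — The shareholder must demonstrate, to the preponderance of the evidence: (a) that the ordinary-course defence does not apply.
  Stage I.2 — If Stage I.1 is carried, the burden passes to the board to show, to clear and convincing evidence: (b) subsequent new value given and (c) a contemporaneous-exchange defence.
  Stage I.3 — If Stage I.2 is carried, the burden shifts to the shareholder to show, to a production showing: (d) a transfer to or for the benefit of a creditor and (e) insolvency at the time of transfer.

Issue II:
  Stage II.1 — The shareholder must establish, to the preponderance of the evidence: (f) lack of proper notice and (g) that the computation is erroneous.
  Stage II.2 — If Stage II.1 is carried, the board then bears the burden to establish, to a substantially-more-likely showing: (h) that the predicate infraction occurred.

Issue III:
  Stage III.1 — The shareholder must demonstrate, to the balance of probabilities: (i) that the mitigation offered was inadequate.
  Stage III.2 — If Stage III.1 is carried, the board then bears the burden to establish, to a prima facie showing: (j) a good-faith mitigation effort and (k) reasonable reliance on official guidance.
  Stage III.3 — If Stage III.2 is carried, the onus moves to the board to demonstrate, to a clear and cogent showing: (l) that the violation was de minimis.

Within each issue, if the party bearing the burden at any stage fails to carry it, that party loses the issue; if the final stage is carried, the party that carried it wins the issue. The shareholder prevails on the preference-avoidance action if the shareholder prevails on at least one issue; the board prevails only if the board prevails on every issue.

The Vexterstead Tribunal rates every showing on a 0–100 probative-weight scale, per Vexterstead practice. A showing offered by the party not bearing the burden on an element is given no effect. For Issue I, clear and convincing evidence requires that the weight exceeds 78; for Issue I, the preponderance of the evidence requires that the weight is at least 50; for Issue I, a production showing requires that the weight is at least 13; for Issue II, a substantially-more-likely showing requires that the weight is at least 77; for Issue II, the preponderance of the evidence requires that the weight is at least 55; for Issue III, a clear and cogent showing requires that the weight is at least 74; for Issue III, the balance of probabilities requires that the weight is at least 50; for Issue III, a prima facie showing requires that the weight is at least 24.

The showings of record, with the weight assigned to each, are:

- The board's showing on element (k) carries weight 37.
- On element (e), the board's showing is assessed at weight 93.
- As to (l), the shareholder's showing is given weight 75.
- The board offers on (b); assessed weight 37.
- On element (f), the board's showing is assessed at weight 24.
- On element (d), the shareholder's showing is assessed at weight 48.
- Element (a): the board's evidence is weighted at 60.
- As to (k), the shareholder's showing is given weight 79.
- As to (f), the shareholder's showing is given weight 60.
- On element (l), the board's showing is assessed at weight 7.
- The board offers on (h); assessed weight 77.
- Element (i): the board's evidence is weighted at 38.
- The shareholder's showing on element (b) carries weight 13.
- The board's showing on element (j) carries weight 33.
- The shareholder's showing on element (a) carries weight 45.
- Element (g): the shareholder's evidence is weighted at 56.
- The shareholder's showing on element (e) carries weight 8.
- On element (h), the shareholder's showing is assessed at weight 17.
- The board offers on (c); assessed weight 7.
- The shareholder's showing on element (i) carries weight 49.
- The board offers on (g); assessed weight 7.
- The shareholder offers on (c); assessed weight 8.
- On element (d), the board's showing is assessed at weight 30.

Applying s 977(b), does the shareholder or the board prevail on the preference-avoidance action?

— Issue I —
Stage I.1 (shareholder, the preponderance of the evidence, weight is at least 50): (a) 45 (board's 60 disregarded) < 50 — fails.
  Not every element is met, so the shareholder fails to carry Stage I.1.
So the board prevails on this issue.
— Issue II —
Stage II.1 — burden on shareholder; standard: the preponderance of the evidence (weight is at least 55).
    (f): 60 (board's 24 disregarded) ≥ 55 [met]
    (g): 56 (board's 7 disregarded) ≥ 55 [met]
  Stage II.1 is satisfied; the onus moves to the board.
Stage II.2 — burden on board; standard: a substantially-more-likely showing (weight is at least 77).
    (h): 77 (shareholder's 17 disregarded) ≥ 77 [met]
  Stage II.2 carried; the final stage is satisfied.
With every stage satisfied, the board prevails on this issue.
— Issue III —
At Stage III.1 the shareholder must meet the balance of probabilities (weight is at least 50): on (i) the weight is 49 (the board's 38 is given no effect), which does not reach 50, so (i) does not meet the standard.
  Stage III.1 not carried; the shareholder fails its burden.
The board prevails on this issue.
Per-issue: Issue I → board; Issue II → board; Issue III → board. The shareholder must prevail on at least one issue; overall, the board prevails.

board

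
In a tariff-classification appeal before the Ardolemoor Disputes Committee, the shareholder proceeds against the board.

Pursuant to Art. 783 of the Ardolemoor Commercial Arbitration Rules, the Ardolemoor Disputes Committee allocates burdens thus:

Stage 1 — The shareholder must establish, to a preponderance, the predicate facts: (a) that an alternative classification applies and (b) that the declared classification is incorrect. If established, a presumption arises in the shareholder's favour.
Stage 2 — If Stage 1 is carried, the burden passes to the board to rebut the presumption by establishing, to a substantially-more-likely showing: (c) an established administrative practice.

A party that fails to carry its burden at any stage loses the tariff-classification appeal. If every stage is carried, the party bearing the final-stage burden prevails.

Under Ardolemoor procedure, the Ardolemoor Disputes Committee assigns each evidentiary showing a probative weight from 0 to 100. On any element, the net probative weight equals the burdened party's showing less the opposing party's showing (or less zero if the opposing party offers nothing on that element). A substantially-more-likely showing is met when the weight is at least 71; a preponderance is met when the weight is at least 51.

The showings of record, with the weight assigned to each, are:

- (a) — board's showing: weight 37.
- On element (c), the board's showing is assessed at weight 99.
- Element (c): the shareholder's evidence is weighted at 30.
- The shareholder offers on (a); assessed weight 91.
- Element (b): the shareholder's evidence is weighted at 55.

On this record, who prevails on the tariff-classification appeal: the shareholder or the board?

shareholder

At Stage 1 the shareholder must meet a preponderance (weight is at least 51): on (a) the weight is 91 less the opposing 37 gives net 54, ≥ 51, so (a) meets the standard; on (b) the weight is 55, ≥ 51, so (b) meets the standard.
  Stage 1 carried; the burden shifts to the board.
At Stage 2 the board must meet a substantially-more-likely showing (weight is at least 71): on (c) the weight is 99 less the opposing 30 gives net 69, which does not reach 71, so (c) does not meet the standard.
  The board does not carry Stage 2.
The analysis ends at Stage 2; the shareholder prevails.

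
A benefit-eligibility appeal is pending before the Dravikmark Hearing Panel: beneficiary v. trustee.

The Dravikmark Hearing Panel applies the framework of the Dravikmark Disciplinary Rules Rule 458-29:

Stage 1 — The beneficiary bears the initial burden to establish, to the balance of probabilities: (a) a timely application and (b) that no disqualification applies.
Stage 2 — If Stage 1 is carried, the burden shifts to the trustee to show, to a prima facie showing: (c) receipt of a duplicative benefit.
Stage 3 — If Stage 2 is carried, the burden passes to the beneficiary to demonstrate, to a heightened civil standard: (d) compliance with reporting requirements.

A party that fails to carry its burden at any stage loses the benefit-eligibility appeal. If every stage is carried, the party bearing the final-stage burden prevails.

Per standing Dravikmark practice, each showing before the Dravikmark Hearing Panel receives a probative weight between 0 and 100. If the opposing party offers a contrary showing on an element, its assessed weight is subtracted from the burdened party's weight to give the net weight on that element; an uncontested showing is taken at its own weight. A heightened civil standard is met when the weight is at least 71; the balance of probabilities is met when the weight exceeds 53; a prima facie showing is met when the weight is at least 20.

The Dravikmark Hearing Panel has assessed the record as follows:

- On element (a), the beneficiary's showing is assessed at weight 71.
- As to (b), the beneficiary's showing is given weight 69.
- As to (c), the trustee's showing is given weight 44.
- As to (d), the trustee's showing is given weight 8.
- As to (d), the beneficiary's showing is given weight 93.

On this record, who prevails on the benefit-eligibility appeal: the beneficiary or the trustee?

beneficiary

Stage 1 — burden on beneficiary; standard: the balance of probabilities (weight exceeds 53).
    (a): 71 > 53 [met]
    (b): 69 > 53 [met]
  Stage 1 carried; the burden shifts to the trustee.
Stage 2 — burden on trustee; standard: a prima facie showing (weight is at least 20).
    (c): 44 ≥ 20 [met]
  The trustee carries Stage 2; the beneficiary now bears the burden.
Stage 3 — burden on beneficiary; standard: a heightened civil standard (weight is at least 71).
    (d): 93 − 8 = 85 ≥ 71 [met]
  The beneficiary carries the last stage.
Every stage carried; the beneficiary prevails.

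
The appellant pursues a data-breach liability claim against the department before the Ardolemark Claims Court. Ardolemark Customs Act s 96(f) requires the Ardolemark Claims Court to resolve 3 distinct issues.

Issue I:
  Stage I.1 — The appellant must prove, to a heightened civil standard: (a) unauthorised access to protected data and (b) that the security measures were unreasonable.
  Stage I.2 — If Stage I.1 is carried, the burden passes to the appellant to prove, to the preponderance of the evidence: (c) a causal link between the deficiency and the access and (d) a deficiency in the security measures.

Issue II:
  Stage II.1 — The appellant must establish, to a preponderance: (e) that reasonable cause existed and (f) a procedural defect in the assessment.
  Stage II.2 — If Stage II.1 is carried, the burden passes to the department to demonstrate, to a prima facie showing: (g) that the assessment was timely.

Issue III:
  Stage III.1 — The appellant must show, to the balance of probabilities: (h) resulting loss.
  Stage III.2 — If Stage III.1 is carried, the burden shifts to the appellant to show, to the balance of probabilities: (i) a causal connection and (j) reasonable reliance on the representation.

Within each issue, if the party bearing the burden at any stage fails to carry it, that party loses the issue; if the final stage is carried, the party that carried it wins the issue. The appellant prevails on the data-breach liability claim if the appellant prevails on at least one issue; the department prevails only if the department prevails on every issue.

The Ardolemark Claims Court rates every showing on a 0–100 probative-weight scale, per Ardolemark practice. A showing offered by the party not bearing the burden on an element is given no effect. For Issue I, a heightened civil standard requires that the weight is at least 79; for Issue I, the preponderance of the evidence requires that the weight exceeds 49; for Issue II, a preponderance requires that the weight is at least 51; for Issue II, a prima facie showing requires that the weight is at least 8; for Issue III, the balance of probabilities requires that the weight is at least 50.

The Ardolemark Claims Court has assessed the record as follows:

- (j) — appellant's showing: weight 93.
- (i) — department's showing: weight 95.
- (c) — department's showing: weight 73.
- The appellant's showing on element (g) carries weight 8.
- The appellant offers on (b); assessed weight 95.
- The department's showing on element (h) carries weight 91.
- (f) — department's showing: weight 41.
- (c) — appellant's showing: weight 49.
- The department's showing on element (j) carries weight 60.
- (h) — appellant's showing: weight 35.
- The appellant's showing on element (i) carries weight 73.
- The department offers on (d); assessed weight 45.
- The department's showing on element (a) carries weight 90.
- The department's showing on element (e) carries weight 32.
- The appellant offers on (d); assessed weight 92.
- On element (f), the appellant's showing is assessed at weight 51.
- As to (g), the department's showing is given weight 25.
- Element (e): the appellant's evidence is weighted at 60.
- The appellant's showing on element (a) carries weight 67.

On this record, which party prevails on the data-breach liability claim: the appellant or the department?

— Issue I —
At Stage I.1 the appellant must meet a heightened civil standard (weight is at least 79): on (a) the weight is 67 (the department's 90 is given no effect), < 79, so (a) does not meet the standard; on (b) the weight is 95, which does reach 79, so (b) meets the standard.
  The appellant does not carry Stage I.1.
The department prevails on this issue.
— Issue II —
Stage II.1 — burden on appellant; standard: a preponderance (weight is at least 51).
    (e): 60 (department's 32 disregarded) ≥ 51 [met]
    (f): 51 (department's 41 disregarded) ≥ 51 [met]
  Stage II.1 is satisfied; the onus moves to the department.
Stage II.2 — burden on department; standard: a prima facie showing (weight is at least 8).
    (g): 25 (appellant's 8 disregarded) ≥ 8 [met]
  Stage II.2 carried; the final stage is satisfied.
Every stage carried; the department prevails on this issue.
— Issue III —
Stage III.1 — burden on appellant; standard: the balance of probabilities (weight is at least 50).
    (h): 35 (department's 91 disregarded) < 50 [not met]
  Not every element is met, so the appellant fails to carry Stage III.1.
The department prevails on this issue.
Per-issue: Issue I → department; Issue II → department; Issue III → department. The appellant must prevail on at least one issue; overall, the department prevails.

department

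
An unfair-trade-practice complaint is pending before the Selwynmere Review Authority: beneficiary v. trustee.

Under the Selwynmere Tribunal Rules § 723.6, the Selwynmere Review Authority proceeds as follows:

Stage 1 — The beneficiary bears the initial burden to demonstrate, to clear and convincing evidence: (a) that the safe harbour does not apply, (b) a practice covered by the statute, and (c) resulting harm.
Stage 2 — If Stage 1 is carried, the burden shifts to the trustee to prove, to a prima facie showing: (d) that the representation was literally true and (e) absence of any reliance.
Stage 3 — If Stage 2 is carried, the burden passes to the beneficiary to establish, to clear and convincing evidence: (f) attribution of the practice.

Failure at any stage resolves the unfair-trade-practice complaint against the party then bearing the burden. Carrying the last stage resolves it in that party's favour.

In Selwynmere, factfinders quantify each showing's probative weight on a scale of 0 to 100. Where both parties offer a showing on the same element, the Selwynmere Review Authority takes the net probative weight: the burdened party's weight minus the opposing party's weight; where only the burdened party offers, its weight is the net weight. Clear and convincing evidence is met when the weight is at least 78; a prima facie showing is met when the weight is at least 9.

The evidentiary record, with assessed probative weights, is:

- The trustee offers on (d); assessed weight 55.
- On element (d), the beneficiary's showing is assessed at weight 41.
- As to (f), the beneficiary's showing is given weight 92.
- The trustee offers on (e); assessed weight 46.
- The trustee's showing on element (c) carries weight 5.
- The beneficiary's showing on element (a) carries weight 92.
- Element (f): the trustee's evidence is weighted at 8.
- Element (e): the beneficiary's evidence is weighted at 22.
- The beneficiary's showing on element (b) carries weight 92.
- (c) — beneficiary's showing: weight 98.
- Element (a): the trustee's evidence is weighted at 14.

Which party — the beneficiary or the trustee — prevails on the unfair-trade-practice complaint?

beneficiary

Stage 1 (beneficiary, clear and convincing evidence, weight is at least 78): (a) net 92−14=78 ≥ 78 — meets; (b) 92 ≥ 78 — meets; (c) net 98−5=93 ≥ 78 — meets.
  Stage 1 carried; the burden shifts to the trustee.
Stage 2 (trustee, a prima facie showing, weight is at least 9): (d) net 55−41=14 ≥ 9 — meets; (e) net 46−22=24 ≥ 9 — meets.
  The trustee carries Stage 2; the beneficiary now bears the burden.
Stage 3 (beneficiary, clear and convincing evidence, weight is at least 78): (f) net 92−8=84 ≥ 78 — meets.
  All elements met at the final stage.
All stages carried — the beneficiary prevails.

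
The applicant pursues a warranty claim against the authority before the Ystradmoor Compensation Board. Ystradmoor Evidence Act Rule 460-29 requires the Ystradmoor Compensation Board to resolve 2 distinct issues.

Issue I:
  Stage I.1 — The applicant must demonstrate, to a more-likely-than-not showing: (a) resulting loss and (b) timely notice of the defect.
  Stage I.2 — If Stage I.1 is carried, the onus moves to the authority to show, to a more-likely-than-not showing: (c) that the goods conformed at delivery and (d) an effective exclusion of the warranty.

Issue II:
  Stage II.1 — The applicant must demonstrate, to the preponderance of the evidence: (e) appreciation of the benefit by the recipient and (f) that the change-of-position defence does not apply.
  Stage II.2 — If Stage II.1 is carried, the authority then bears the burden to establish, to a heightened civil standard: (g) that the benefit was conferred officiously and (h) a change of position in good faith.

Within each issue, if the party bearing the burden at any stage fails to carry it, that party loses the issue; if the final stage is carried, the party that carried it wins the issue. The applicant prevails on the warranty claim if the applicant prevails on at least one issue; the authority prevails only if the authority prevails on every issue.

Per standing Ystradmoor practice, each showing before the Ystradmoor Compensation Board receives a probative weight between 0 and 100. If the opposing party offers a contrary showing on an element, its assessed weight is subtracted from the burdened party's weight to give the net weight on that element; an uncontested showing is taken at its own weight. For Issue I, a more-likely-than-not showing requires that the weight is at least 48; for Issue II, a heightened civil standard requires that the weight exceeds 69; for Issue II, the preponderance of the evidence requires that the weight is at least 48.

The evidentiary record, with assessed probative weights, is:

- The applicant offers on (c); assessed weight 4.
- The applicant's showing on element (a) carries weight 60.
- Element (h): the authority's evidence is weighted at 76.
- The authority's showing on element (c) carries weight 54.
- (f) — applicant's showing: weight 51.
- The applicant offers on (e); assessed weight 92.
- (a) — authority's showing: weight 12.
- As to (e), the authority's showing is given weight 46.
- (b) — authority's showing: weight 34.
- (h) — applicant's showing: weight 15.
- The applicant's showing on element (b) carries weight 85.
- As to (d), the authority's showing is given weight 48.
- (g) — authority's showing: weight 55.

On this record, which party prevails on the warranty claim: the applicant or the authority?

authority

— Issue I —
At Stage I.1 the applicant must meet a more-likely-than-not showing (weight is at least 48): on (a) the weight is 60 less the opposing 12 gives net 48, ≥ 48, so (a) meets the standard; on (b) the weight is 85 less the opposing 34 gives net 51, ≥ 48, so (b) meets the standard.
  Stage I.1 is satisfied; the onus moves to the authority.
At Stage I.2 the authority must meet a more-likely-than-not showing (weight is at least 48): on (c) the weight is 54 less the opposing 4 gives net 50, which does reach 48, so (c) meets the standard; on (d) the weight is 48, ≥ 48, so (d) meets the standard.
  All elements met at the final stage.
With every stage satisfied, the authority prevails on this issue.
— Issue II —
Stage II.1 (applicant, the preponderance of the evidence, weight is at least 48): (e) net 92−46=46 < 48 — fails; (f) 51 ≥ 48 — meets.
  Stage II.1 not carried; the applicant fails its burden.
The analysis ends at Stage II.1; the authority prevails on this issue.
Per-issue: Issue I → authority; Issue II → authority. The applicant must prevail on at least one issue; overall, the authority prevails.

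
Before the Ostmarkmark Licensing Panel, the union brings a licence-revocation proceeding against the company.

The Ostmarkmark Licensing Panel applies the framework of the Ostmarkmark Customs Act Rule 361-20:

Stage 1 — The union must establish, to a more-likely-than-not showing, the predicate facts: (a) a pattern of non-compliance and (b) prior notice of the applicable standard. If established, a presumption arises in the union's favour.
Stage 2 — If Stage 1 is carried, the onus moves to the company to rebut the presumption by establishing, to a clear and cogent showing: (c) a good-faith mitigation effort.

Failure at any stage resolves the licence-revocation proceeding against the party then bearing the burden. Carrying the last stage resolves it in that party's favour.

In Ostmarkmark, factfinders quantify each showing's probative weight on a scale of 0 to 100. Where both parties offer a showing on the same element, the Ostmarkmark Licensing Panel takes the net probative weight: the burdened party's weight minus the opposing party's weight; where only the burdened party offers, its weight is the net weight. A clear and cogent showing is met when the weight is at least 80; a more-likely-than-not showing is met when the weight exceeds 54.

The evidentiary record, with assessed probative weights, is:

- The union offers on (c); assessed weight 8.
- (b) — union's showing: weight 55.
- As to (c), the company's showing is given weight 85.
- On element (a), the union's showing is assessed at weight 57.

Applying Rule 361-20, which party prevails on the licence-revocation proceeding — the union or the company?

union

Stage 1 (union, a more-likely-than-not showing, weight exceeds 54): (a) 57 > 54 — meets; (b) 55 > 54 — meets.
  Stage 1 is satisfied; the onus moves to the company.
Stage 2 (company, a clear and cogent showing, weight is at least 80): (c) net 85−8=77 < 80 — fails.
  Not every element is met, so the company fails to carry Stage 2.
The analysis ends at Stage 2; the union prevails.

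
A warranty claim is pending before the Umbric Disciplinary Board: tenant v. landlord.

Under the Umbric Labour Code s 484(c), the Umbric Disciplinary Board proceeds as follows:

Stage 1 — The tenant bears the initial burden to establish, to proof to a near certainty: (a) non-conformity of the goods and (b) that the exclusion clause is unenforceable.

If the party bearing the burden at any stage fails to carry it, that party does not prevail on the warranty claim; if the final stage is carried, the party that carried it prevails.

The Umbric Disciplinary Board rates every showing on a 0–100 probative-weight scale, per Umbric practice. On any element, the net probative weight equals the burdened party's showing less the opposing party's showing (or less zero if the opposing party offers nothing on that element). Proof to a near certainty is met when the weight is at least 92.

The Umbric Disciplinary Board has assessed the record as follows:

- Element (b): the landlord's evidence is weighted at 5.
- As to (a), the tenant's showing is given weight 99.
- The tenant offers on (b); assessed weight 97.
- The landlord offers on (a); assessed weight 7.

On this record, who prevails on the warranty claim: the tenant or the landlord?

tenant

Stage 1 (tenant, proof to a near certainty, weight is at least 92): (a) net 99−7=92 ≥ 92 — meets; (b) net 97−5=92 ≥ 92 — meets.
  The tenant carries the last stage.
All stages carried — the tenant prevails.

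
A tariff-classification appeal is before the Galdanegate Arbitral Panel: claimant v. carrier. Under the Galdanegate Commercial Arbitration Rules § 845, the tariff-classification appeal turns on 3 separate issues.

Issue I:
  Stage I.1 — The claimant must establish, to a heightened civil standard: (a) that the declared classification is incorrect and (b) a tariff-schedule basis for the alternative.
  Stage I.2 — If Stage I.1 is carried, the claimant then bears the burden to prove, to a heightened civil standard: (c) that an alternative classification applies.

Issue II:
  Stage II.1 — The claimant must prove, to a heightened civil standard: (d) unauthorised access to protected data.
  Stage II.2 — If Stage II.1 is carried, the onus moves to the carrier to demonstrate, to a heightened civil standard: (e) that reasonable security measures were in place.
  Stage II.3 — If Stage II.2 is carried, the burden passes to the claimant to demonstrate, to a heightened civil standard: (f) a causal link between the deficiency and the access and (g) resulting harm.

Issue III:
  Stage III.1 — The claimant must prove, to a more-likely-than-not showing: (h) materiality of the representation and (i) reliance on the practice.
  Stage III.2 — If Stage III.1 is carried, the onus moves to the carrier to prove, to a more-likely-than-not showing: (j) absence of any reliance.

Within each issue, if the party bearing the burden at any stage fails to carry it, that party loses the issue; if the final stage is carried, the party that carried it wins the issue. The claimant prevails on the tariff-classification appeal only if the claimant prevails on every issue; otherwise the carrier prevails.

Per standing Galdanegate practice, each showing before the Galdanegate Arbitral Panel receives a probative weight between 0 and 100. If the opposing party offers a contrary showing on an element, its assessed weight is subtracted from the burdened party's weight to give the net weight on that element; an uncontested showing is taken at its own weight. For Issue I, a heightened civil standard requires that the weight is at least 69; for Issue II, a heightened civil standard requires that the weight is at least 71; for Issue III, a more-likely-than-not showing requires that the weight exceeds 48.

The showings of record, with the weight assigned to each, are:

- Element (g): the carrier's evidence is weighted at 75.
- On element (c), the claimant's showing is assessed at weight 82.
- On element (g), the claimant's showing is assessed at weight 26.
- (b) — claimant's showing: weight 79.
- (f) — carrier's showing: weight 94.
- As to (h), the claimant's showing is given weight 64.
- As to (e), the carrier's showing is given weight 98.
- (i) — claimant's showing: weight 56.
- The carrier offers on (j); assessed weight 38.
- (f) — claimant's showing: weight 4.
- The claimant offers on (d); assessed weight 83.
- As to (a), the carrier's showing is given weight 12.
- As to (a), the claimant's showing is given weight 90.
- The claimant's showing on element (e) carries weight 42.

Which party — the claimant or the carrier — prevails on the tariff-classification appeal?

— Issue I —
At Stage I.1 the claimant must meet a heightened civil standard (weight is at least 69): on (a) the weight is 90 less the opposing 12 gives net 78, ≥ 69, so (a) meets the standard; on (b) the weight is 79, ≥ 69, so (b) meets the standard.
  Stage I.1 carried; the burden remains with the claimant.
At Stage I.2 the claimant must meet a heightened civil standard (weight is at least 69): on (c) the weight is 82, ≥ 69, so (c) meets the standard.
  Stage I.2 carried; the final stage is satisfied.
With every stage satisfied, the claimant prevails on this issue.
— Issue II —
Stage II.1 (claimant, a heightened civil standard, weight is at least 71): (d) 83 ≥ 71 — meets.
  The claimant carries Stage II.1; the carrier now bears the burden.
Stage II.2 (carrier, a heightened civil standard, weight is at least 71): (e) net 98−42=56 < 71 — fails.
  Stage II.2 not carried; the carrier fails its burden.
The analysis ends at Stage II.2; the claimant prevails on this issue.
— Issue III —
Stage III.1 — burden on claimant; standard: a more-likely-than-not showing (weight exceeds 48).
    (h): 64 > 48 [met]
    (i): 56 > 48 [met]
  All elements met. The burden passes to the carrier.
Stage III.2 — burden on carrier; standard: a more-likely-than-not showing (weight exceeds 48).
    (j): 38 ≤ 48 [not met]
  Not every element is met, so the carrier fails to carry Stage III.2.
So the claimant prevails on this issue.
Per-issue: Issue I → claimant; Issue II → claimant; Issue III → claimant. The claimant must prevail on every issue; overall, the claimant prevails.

claimant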